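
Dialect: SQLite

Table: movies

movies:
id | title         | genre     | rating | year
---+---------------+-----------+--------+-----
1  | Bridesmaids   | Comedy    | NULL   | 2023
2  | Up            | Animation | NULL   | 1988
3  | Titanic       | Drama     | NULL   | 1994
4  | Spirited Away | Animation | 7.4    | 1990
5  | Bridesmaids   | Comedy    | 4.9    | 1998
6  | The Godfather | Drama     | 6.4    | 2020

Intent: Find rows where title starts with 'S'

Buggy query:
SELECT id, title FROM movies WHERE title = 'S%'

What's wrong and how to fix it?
Bug: Wildcards only work with LIKE; '=' treats '%' as a literal character

Fix: Use LIKE for wildcard pattern matching

Corrected query:
SELECT id, title FROM movies WHERE title LIKE 'S%'

Result:
id | title        
---+--------------
4  | Spirited Away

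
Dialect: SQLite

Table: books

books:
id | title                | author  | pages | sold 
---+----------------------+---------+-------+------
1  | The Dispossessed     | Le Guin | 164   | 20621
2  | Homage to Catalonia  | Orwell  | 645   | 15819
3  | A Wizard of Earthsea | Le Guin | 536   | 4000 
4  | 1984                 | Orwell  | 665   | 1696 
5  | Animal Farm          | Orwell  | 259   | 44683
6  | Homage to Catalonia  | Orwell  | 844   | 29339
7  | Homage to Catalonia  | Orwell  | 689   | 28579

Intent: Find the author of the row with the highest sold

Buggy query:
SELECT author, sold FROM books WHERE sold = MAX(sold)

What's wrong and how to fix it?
Bug: MAX(sold) is an aggregate and cannot be used directly in WHERE

Fix: Wrap MAX in a scalar subquery so WHERE compares against a single value

Corrected query:
SELECT author, sold FROM books WHERE sold = (SELECT MAX(sold) FROM books)

Result:
author | sold 
-------+------
Orwell | 44683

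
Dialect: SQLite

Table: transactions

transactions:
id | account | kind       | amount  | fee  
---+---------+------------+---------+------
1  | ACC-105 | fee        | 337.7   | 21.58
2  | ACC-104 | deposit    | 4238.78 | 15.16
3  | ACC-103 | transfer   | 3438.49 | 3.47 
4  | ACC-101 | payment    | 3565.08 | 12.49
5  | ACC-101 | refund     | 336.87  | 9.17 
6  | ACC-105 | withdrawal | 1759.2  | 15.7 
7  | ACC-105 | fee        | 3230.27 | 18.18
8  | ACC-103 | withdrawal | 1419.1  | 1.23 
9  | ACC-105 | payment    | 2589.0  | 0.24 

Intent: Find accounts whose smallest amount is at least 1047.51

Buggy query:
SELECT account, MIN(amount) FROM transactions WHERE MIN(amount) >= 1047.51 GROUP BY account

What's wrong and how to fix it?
Bug: Aggregates like MIN are computed per group after WHERE runs

Fix: Replace WHERE with HAVING after the GROUP BY

Corrected query:
SELECT account, MIN(amount) FROM transactions GROUP BY account HAVING MIN(amount) >= 1047.51

Result:
account | MIN(amount)
--------+------------
ACC-103 | 1419.1     
ACC-104 | 4238.78    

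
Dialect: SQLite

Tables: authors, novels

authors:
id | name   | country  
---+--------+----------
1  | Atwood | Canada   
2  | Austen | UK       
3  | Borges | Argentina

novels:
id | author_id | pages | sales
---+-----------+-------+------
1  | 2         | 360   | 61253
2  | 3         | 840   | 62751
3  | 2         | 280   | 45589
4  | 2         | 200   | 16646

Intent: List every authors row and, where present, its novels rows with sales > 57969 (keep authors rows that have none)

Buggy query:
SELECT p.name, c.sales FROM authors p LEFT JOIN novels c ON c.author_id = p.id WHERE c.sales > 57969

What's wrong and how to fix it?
Bug: Filtering c.sales in WHERE discards the NULL rows produced by LEFT JOIN, turning it into an inner join

Fix: Put 'c.sales > 57969' in the JOIN's ON clause instead of WHERE

Corrected query:
SELECT p.name, c.sales FROM authors p LEFT JOIN novels c ON c.author_id = p.id AND c.sales > 57969

Result:
name   | sales
-------+------
Atwood | NULL 
Austen | 61253
Borges | 62751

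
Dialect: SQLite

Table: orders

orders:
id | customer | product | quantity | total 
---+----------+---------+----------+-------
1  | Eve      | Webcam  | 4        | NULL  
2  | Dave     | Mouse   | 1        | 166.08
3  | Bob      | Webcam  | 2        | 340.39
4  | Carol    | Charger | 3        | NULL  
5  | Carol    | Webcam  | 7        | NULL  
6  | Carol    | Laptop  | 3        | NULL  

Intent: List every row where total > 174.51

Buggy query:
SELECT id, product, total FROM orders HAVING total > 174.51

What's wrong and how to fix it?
Bug: HAVING filters the output of aggregation, but this query has no GROUP BY and no aggregate functions, so SQLite rejects it (HAVING clause on a non-aggregate query); the condition here is per row

Fix: Replace HAVING with WHERE since the condition applies to individual rows

Corrected query:
SELECT id, product, total FROM orders WHERE total > 174.51

Result:
id | product | total 
---+---------+-------
3  | Webcam  | 340.39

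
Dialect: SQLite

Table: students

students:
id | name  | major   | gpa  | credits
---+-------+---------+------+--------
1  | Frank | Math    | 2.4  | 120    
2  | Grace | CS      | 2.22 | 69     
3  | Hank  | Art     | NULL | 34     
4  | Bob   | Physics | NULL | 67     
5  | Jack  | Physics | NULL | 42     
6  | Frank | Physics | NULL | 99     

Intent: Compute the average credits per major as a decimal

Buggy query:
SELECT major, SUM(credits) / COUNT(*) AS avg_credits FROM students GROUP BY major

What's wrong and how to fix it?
Bug: Both operands are integers, so '/' performs integer division and truncates

Fix: Multiply by 1.0 (or CAST to REAL) to force floating-point division

Corrected query:
SELECT major, SUM(credits) * 1.0 / COUNT(*) AS avg_credits FROM students GROUP BY major

Result:
major   | avg_credits
--------+------------
Art     | 34         
CS      | 69         
Math    | 120        
Physics | 69.333333  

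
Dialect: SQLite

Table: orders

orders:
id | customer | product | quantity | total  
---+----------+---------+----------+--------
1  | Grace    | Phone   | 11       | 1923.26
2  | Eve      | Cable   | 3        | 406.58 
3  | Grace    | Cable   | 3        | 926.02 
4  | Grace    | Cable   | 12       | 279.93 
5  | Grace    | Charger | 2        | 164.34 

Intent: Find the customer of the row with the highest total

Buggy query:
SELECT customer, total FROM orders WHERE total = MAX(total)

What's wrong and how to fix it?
Bug: MAX(total) is an aggregate and cannot be used directly in WHERE

Fix: Wrap MAX in a scalar subquery so WHERE compares against a single value

Corrected query:
SELECT customer, total FROM orders WHERE total = (SELECT MAX(total) FROM orders)

Result:
customer | total  
---------+--------
Grace    | 1923.26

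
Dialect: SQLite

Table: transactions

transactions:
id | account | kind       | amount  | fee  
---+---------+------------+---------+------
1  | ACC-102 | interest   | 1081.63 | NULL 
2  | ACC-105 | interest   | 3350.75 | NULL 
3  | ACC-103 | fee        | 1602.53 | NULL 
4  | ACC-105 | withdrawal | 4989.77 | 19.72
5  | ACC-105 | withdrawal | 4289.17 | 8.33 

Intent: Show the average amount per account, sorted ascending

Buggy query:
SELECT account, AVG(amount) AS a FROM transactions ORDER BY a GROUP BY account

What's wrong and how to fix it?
Bug: ORDER BY appears before GROUP BY; SQL clause order requires GROUP BY first

Fix: Reorder: SELECT … FROM … GROUP BY … ORDER BY …

Corrected query:
SELECT account, AVG(amount) AS a FROM transactions GROUP BY account ORDER BY a

Result:
account | a          
--------+------------
ACC-102 | 1081.63    
ACC-103 | 1602.53    
ACC-105 | 4209.896667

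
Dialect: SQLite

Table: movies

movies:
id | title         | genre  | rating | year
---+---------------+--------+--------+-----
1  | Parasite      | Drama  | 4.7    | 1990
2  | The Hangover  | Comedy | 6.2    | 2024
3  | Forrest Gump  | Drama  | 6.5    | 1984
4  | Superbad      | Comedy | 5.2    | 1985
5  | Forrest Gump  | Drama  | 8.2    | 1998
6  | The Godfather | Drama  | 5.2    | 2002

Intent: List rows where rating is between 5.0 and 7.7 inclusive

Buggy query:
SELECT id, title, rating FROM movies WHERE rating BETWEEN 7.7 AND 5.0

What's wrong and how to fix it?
Bug: BETWEEN expects the lower bound first; with 7.7 AND 5.0 the range is empty

Fix: Write BETWEEN 5.0 AND 7.7

Corrected query:
SELECT id, title, rating FROM movies WHERE rating BETWEEN 5.0 AND 7.7

Result:
id | title         | rating
---+---------------+-------
2  | The Hangover  | 6.2   
3  | Forrest Gump  | 6.5   
4  | Superbad      | 5.2   
6  | The Godfather | 5.2   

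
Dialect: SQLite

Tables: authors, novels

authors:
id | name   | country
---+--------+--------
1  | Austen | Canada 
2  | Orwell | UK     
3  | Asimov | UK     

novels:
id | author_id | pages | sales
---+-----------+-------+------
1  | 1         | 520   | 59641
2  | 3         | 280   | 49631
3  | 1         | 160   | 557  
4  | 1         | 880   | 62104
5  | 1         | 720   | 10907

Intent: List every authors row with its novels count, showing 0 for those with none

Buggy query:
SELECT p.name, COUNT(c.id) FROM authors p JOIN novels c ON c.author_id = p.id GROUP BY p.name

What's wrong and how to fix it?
Bug: INNER JOIN drops authors rows that have no matching novels rows

Fix: Switch to LEFT JOIN to retain unmatched parent rows

Corrected query:
SELECT p.name, COUNT(c.id) FROM authors p LEFT JOIN novels c ON c.author_id = p.id GROUP BY p.name

Result:
name   | COUNT(c.id)
-------+------------
Asimov | 1          
Austen | 4          
Orwell | 0          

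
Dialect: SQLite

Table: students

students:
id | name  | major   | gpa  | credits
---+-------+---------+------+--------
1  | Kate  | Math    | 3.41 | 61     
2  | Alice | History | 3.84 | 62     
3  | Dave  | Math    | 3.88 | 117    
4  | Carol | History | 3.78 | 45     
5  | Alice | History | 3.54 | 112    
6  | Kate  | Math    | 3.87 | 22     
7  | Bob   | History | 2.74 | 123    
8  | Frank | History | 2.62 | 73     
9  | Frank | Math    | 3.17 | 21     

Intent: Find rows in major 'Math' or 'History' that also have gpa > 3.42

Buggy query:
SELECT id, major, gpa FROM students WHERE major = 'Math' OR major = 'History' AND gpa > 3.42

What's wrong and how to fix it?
Bug: AND binds tighter than OR, so this parses as major = 'Math' OR (major = 'History' AND gpa > 3.42)

Fix: Add parentheses around the OR so the AND applies to both alternatives

Corrected query:
SELECT id, major, gpa FROM students WHERE (major = 'Math' OR major = 'History') AND gpa > 3.42

Result:
id | major   | gpa 
---+---------+-----
2  | History | 3.84
3  | Math    | 3.88
4  | History | 3.78
5  | History | 3.54
6  | Math    | 3.87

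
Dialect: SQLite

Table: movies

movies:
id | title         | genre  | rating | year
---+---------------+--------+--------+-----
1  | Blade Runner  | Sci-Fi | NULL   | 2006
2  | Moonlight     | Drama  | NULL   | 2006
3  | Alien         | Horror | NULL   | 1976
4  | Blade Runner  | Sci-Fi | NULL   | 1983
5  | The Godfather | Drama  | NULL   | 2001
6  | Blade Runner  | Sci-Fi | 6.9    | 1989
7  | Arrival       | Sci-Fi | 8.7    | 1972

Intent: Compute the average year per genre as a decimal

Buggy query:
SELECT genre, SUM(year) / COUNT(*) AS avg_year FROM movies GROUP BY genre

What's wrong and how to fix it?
Bug: SUM(year) and COUNT(*) are both integers; the division truncates the fractional part

Fix: Cast one side to REAL so the division keeps the fractional part

Corrected query:
SELECT genre, SUM(year) * 1.0 / COUNT(*) AS avg_year FROM movies GROUP BY genre

Result:
genre  | avg_year
-------+---------
Drama  | 2003.5  
Horror | 1976    
Sci-Fi | 1987.5  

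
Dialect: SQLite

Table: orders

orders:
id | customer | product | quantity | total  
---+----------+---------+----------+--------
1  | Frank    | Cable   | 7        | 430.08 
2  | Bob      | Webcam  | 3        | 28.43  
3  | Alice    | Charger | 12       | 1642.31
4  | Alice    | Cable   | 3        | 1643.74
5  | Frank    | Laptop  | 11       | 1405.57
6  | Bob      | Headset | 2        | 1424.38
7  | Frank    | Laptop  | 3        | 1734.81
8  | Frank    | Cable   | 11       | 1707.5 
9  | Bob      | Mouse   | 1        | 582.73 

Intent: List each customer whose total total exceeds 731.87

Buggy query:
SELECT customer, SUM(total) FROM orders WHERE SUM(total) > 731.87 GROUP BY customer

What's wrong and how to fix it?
Bug: Aggregate functions cannot appear in a WHERE clause

Fix: Move the aggregate condition to a HAVING clause

Corrected query:
SELECT customer, SUM(total) FROM orders GROUP BY customer HAVING SUM(total) > 731.87

Result:
customer | SUM(total)
---------+-----------
Alice    | 3286.05   
Bob      | 2035.54   
Frank    | 5277.96   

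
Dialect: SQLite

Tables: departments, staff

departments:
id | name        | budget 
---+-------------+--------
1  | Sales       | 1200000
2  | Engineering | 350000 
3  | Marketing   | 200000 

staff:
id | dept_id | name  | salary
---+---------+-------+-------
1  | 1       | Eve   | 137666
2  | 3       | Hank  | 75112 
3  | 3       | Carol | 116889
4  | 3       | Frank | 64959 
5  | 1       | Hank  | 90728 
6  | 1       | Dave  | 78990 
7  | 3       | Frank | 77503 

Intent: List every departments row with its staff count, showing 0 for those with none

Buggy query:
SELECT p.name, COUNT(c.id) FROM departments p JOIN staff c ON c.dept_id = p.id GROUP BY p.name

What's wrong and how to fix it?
Bug: INNER JOIN drops departments rows that have no matching staff rows

Fix: Switch to LEFT JOIN to retain unmatched parent rows

Corrected query:
SELECT p.name, COUNT(c.id) FROM departments p LEFT JOIN staff c ON c.dept_id = p.id GROUP BY p.name

Result:
name        | COUNT(c.id)
------------+------------
Engineering | 0          
Marketing   | 4          
Sales       | 3          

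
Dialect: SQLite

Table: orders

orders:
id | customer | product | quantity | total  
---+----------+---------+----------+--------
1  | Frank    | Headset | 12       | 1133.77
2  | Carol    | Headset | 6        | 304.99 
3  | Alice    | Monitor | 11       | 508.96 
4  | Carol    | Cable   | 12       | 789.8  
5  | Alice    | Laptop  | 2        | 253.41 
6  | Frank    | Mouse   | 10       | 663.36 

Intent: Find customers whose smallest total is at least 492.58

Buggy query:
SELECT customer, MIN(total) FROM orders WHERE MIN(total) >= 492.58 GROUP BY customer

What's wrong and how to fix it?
Bug: Aggregates like MIN are computed per group after WHERE runs

Fix: Replace WHERE with HAVING after the GROUP BY

Corrected query:
SELECT customer, MIN(total) FROM orders GROUP BY customer HAVING MIN(total) >= 492.58

Result:
customer | MIN(total)
---------+-----------
Frank    | 663.36    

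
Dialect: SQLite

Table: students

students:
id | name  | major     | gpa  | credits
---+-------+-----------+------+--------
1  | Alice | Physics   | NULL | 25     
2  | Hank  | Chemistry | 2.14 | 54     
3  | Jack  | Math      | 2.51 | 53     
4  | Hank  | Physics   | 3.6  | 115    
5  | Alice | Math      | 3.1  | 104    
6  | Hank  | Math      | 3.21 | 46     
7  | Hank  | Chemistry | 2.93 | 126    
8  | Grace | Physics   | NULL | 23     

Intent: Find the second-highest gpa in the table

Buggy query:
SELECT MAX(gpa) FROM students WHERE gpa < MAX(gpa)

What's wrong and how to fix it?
Bug: The inner MAX is an aggregate inside WHERE, which is not allowed

Fix: Put the inner MAX in a scalar subquery

Corrected query:
SELECT MAX(gpa) FROM students WHERE gpa < (SELECT MAX(gpa) FROM students)

Result:
MAX(gpa)
--------
3.21    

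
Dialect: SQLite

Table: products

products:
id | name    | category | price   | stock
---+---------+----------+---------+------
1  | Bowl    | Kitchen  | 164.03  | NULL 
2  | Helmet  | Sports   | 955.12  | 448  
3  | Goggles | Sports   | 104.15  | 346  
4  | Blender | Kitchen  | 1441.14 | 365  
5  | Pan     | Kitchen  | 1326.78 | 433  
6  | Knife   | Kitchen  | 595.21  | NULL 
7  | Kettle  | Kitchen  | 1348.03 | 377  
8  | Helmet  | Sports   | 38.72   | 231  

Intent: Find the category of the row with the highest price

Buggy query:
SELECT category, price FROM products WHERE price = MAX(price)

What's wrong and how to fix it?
Bug: WHERE is evaluated per row; an aggregate over the whole table isn't defined there

Fix: Wrap MAX in a scalar subquery so WHERE compares against a single value

Corrected query:
SELECT category, price FROM products WHERE price = (SELECT MAX(price) FROM products)

Result:
category | price  
---------+--------
Kitchen  | 1441.14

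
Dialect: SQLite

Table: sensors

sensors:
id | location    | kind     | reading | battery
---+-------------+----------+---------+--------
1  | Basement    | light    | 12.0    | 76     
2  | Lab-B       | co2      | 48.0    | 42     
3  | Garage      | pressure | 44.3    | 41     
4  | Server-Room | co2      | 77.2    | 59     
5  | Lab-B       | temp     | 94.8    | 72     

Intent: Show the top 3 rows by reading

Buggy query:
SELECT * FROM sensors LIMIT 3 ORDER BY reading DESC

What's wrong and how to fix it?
Bug: ORDER BY cannot follow LIMIT; LIMIT is the final clause

Fix: Sort with ORDER BY, then apply LIMIT

Corrected query:
SELECT * FROM sensors ORDER BY reading DESC LIMIT 3

Result:
id | location    | kind | reading | battery
---+-------------+------+---------+--------
5  | Lab-B       | temp | 94.8    | 72     
4  | Server-Room | co2  | 77.2    | 59     
2  | Lab-B       | co2  | 48      | 42     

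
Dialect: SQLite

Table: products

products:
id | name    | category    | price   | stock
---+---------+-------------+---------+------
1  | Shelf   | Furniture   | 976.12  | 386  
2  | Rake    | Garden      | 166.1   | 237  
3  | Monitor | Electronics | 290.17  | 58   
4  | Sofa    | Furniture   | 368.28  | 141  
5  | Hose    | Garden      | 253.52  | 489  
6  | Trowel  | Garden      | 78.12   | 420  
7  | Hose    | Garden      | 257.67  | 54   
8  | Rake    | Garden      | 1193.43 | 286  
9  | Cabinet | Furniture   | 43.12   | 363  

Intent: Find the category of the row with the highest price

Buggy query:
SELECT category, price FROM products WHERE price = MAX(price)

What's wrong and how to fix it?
Bug: WHERE is evaluated per row; an aggregate over the whole table isn't defined there

Fix: Wrap MAX in a scalar subquery so WHERE compares against a single value

Corrected query:
SELECT category, price FROM products WHERE price = (SELECT MAX(price) FROM products)

Result:
category | price  
---------+--------
Garden   | 1193.43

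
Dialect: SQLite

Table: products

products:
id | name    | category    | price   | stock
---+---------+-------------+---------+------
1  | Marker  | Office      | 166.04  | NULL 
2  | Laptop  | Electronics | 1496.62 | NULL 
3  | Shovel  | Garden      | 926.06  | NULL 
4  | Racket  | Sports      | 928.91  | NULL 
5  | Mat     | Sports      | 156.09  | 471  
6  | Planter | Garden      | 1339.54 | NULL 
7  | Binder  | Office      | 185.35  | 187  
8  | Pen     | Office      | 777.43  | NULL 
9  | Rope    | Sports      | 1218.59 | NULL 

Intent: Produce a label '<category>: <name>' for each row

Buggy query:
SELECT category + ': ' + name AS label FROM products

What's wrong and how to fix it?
Bug: SQLite uses || for string concatenation; + coerces text to numbers (yielding 0)

Fix: Replace + with || to concatenate text

Corrected query:
SELECT category || ': ' || name AS label FROM products

Result:
label              
-------------------
Office: Marker     
Electronics: Laptop
Garden: Shovel     
Sports: Racket     
Sports: Mat        
Garden: Planter    
Office: Binder     
Office: Pen        
Sports: Rope       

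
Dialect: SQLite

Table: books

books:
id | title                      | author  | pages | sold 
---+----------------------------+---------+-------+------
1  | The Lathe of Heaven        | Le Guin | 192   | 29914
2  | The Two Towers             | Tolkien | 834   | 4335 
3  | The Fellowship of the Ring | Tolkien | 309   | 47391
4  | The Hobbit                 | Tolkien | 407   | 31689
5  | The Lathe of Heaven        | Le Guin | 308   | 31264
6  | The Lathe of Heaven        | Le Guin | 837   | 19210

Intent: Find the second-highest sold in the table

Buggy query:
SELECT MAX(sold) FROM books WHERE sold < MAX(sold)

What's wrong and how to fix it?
Bug: MAX(sold) on the right of the comparison is an aggregate-in-WHERE error

Fix: Compute the overall MAX in a subquery, then take MAX of rows below it

Corrected query:
SELECT MAX(sold) FROM books WHERE sold < (SELECT MAX(sold) FROM books)

Result:
MAX(sold)
---------
31689    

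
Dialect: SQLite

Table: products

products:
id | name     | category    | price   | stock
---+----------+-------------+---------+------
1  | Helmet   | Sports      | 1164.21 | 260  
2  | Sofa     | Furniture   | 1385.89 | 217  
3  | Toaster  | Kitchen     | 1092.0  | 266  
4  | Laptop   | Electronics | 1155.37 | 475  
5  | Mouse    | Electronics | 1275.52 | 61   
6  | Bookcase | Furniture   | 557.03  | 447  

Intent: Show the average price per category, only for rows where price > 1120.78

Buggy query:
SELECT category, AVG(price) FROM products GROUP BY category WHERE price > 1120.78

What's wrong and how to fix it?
Bug: Row-level WHERE must come before GROUP BY in the clause order

Fix: Move the WHERE clause before GROUP BY

Corrected query:
SELECT category, AVG(price) FROM products WHERE price > 1120.78 GROUP BY category

Result:
category    | AVG(price)
------------+-----------
Electronics | 1215.445  
Furniture   | 1385.89   
Sports      | 1164.21   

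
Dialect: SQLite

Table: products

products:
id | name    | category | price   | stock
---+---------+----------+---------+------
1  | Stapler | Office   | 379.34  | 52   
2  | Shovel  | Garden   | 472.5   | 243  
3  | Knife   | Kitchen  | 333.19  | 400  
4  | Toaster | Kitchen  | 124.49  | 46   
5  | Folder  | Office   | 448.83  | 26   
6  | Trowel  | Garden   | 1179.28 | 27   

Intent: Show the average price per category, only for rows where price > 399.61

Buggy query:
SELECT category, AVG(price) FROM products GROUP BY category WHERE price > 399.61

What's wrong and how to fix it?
Bug: WHERE cannot follow GROUP BY

Fix: Place WHERE between FROM and GROUP BY

Corrected query:
SELECT category, AVG(price) FROM products WHERE price > 399.61 GROUP BY category

Result:
category | AVG(price)
---------+-----------
Garden   | 825.89    
Office   | 448.83    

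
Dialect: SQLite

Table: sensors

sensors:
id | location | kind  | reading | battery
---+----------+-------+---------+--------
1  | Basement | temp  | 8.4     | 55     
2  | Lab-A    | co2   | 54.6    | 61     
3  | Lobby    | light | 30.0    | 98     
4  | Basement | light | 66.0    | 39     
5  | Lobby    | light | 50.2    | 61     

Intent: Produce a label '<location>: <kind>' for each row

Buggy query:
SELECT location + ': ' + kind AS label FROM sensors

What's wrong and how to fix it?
Bug: SQLite uses || for string concatenation; + coerces text to numbers (yielding 0)

Fix: Replace + with || to concatenate text

Corrected query:
SELECT location || ': ' || kind AS label FROM sensors

Result:
label          
---------------
Basement: temp 
Lab-A: co2     
Lobby: light   
Basement: light
Lobby: light   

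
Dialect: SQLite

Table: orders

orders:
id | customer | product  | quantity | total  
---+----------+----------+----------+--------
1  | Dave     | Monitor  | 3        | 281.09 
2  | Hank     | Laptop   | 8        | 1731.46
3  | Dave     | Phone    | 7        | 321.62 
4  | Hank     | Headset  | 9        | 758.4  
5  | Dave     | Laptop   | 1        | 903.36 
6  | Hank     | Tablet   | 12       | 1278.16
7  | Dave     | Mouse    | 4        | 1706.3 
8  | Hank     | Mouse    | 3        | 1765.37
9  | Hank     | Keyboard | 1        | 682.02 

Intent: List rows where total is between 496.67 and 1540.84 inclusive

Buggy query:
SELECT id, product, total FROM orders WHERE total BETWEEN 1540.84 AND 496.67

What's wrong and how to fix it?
Bug: The bounds are reversed; BETWEEN a AND b requires a <= b to match anything

Fix: Write BETWEEN 496.67 AND 1540.84

Corrected query:
SELECT id, product, total FROM orders WHERE total BETWEEN 496.67 AND 1540.84

Result:
id | product  | total  
---+----------+--------
4  | Headset  | 758.4  
5  | Laptop   | 903.36 
6  | Tablet   | 1278.16
9  | Keyboard | 682.02 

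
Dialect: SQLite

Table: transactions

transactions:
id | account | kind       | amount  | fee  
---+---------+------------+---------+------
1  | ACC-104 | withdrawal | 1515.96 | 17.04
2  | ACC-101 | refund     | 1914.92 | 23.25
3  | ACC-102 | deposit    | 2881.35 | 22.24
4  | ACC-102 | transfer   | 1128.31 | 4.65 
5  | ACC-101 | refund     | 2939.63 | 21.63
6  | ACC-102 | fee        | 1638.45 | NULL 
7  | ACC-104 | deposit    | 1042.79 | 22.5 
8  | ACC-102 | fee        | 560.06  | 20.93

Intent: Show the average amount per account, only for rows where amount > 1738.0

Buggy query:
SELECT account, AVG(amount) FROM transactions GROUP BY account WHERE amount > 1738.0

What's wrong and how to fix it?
Bug: WHERE cannot follow GROUP BY

Fix: Place WHERE between FROM and GROUP BY

Corrected query:
SELECT account, AVG(amount) FROM transactions WHERE amount > 1738.0 GROUP BY account

Result:
account | AVG(amount)
--------+------------
ACC-101 | 2427.275   
ACC-102 | 2881.35    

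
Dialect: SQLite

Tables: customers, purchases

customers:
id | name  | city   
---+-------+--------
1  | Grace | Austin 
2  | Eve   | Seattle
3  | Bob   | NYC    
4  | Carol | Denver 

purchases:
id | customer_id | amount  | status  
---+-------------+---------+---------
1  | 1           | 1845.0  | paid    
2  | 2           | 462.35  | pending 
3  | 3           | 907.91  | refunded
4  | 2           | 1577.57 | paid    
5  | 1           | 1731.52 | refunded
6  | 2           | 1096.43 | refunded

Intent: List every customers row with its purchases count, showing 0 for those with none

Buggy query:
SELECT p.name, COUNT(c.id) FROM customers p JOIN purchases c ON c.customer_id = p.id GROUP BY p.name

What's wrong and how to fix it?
Bug: An inner join excludes parents with zero children

Fix: Use LEFT JOIN so parents without children still appear (COUNT(c.id) gives 0)

Corrected query:
SELECT p.name, COUNT(c.id) FROM customers p LEFT JOIN purchases c ON c.customer_id = p.id GROUP BY p.name

Result:
name  | COUNT(c.id)
------+------------
Bob   | 1          
Carol | 0          
Eve   | 3          
Grace | 2          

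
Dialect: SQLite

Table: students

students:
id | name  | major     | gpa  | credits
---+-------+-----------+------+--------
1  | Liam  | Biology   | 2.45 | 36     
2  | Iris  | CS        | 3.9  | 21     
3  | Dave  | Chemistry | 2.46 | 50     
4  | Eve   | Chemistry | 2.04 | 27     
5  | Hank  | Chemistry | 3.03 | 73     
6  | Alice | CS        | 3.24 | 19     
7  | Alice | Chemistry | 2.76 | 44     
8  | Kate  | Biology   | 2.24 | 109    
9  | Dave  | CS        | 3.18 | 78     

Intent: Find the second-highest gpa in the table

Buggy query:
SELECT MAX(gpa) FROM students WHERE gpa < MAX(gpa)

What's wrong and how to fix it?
Bug: The inner MAX is an aggregate inside WHERE, which is not allowed

Fix: Compute the overall MAX in a subquery, then take MAX of rows below it

Corrected query:
SELECT MAX(gpa) FROM students WHERE gpa < (SELECT MAX(gpa) FROM students)

Result:
MAX(gpa)
--------
3.24    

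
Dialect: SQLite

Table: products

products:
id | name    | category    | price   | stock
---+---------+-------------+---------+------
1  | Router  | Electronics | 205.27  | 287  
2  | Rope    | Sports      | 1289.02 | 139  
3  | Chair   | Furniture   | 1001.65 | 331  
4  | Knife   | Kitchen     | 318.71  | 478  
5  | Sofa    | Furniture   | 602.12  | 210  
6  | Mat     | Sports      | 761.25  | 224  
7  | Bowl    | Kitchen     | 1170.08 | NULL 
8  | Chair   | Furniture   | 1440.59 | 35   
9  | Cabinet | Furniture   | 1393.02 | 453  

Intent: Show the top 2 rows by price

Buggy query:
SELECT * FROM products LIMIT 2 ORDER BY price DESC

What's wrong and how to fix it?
Bug: ORDER BY cannot follow LIMIT; LIMIT is the final clause

Fix: Swap the clauses: ORDER BY first, then LIMIT

Corrected query:
SELECT * FROM products ORDER BY price DESC LIMIT 2

Result:
id | name    | category  | price   | stock
---+---------+-----------+---------+------
8  | Chair   | Furniture | 1440.59 | 35   
9  | Cabinet | Furniture | 1393.02 | 453  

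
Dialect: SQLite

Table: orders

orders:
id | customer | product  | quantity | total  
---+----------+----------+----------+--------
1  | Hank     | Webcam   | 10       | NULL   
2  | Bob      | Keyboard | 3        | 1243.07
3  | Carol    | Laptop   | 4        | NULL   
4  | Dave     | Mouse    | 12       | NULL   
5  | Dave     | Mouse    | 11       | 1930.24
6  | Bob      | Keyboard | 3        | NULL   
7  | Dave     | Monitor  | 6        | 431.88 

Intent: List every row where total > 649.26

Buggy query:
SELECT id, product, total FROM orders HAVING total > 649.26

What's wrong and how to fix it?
Bug: This is a non-aggregate query (no GROUP BY, no aggregates), so in SQLite the HAVING clause is invalid here; a row-level condition belongs in WHERE

Fix: Use WHERE for row-level filtering

Corrected query:
SELECT id, product, total FROM orders WHERE total > 649.26

Result:
id | product  | total  
---+----------+--------
2  | Keyboard | 1243.07
5  | Mouse    | 1930.24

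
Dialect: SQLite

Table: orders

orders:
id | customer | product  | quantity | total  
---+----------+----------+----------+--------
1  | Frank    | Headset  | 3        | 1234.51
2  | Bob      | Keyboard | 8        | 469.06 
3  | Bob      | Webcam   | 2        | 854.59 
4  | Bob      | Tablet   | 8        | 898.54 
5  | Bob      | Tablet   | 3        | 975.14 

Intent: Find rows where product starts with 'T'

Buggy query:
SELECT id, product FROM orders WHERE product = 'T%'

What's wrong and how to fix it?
Bug: Wildcards only work with LIKE; '=' treats '%' as a literal character

Fix: Use LIKE for wildcard pattern matching

Corrected query:
SELECT id, product FROM orders WHERE product LIKE 'T%'

Result:
id | product
---+--------
4  | Tablet 
5  | Tablet 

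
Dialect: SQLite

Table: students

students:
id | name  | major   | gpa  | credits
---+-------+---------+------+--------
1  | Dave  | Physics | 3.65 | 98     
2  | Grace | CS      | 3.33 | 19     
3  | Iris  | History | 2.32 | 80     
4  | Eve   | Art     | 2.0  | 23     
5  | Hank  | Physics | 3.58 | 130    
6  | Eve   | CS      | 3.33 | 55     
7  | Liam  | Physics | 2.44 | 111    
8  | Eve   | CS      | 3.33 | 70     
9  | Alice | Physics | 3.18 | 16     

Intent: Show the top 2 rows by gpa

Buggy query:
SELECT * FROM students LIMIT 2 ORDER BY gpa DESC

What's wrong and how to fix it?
Bug: ORDER BY cannot follow LIMIT; LIMIT is the final clause

Fix: Sort with ORDER BY, then apply LIMIT

Corrected query:
SELECT * FROM students ORDER BY gpa DESC LIMIT 2

Result:
id | name | major   | gpa  | credits
---+------+---------+------+--------
1  | Dave | Physics | 3.65 | 98     
5  | Hank | Physics | 3.58 | 130    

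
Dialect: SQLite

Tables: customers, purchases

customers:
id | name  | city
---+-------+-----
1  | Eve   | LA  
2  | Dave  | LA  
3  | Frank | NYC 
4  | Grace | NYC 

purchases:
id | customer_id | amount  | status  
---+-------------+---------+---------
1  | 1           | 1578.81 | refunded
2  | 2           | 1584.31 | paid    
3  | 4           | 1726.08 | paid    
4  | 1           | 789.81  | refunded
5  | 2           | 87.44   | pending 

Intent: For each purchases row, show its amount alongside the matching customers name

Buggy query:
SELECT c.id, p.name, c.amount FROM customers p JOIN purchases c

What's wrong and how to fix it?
Bug: JOIN with no ON clause produces a cartesian product; every purchases row pairs with every customers row

Fix: Specify the join condition linking the foreign key to the parent id

Corrected query:
SELECT c.id, p.name, c.amount FROM customers p JOIN purchases c ON c.customer_id = p.id

Result:
id | name  | amount 
---+-------+--------
1  | Eve   | 1578.81
2  | Dave  | 1584.31
3  | Grace | 1726.08
4  | Eve   | 789.81 
5  | Dave  | 87.44  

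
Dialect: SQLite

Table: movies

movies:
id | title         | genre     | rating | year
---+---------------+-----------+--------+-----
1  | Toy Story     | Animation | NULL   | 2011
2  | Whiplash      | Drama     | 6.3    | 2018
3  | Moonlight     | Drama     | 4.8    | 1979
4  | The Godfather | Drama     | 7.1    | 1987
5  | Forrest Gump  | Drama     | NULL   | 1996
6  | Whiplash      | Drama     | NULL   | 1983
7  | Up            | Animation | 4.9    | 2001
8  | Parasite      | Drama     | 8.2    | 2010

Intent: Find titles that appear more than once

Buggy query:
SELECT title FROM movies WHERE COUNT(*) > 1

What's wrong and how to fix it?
Bug: COUNT(*) is an aggregate and cannot be used in WHERE

Fix: Group first, then use HAVING for the count condition

Corrected query:
SELECT title FROM movies GROUP BY title HAVING COUNT(*) > 1

Result:
title   
--------
Whiplash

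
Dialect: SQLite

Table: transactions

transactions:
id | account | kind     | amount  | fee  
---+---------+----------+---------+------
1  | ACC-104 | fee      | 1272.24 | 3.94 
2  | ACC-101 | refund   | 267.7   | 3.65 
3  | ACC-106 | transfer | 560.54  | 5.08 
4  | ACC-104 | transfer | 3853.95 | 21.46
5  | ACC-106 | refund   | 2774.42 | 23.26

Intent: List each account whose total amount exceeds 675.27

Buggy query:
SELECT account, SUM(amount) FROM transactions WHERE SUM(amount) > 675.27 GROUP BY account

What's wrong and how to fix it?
Bug: SUM(amount) is an aggregate, but WHERE filters rows before aggregation

Fix: Use HAVING (which filters groups after aggregation) instead of WHERE

Corrected query:
SELECT account, SUM(amount) FROM transactions GROUP BY account HAVING SUM(amount) > 675.27

Result:
account | SUM(amount)
--------+------------
ACC-104 | 5126.19    
ACC-106 | 3334.96    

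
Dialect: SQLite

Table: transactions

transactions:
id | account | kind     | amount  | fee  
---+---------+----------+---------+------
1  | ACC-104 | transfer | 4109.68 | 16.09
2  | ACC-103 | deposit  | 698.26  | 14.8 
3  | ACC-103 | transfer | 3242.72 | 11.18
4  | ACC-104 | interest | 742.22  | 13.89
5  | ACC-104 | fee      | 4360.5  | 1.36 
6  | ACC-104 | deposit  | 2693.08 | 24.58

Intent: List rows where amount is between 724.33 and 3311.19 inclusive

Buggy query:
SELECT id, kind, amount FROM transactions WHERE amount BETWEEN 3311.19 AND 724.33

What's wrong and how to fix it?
Bug: The bounds are reversed; BETWEEN a AND b requires a <= b to match anything

Fix: Write BETWEEN 724.33 AND 3311.19

Corrected query:
SELECT id, kind, amount FROM transactions WHERE amount BETWEEN 724.33 AND 3311.19

Result:
id | kind     | amount 
---+----------+--------
3  | transfer | 3242.72
4  | interest | 742.22 
6  | deposit  | 2693.08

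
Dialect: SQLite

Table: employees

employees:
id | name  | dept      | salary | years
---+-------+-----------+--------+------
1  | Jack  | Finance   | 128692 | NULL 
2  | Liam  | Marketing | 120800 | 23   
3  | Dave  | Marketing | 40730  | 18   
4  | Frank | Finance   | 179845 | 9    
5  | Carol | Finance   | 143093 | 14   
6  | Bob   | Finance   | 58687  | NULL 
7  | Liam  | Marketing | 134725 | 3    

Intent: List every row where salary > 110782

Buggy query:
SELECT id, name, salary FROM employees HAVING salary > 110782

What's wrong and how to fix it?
Bug: HAVING filters the output of aggregation, but this query has no GROUP BY and no aggregate functions, so SQLite rejects it (HAVING clause on a non-aggregate query); the condition here is per row

Fix: Use WHERE for row-level filtering

Corrected query:
SELECT id, name, salary FROM employees WHERE salary > 110782

Result:
id | name  | salary
---+-------+-------
1  | Jack  | 128692
2  | Liam  | 120800
4  | Frank | 179845
5  | Carol | 143093
7  | Liam  | 134725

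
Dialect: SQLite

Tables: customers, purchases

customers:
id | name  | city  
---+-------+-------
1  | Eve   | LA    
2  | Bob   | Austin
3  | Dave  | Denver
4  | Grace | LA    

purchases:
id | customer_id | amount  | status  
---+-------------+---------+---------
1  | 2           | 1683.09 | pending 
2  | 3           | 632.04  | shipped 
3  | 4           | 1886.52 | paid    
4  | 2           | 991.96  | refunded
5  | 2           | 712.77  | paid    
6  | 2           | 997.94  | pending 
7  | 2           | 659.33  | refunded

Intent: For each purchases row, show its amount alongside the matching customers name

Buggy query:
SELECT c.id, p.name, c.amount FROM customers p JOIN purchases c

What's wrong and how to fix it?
Bug: Missing join condition: each purchases row is matched to all customers rows instead of just its own

Fix: Specify the join condition linking the foreign key to the parent id

Corrected query:
SELECT c.id, p.name, c.amount FROM customers p JOIN purchases c ON c.customer_id = p.id

Result:
id | name  | amount 
---+-------+--------
1  | Bob   | 1683.09
2  | Dave  | 632.04 
3  | Grace | 1886.52
4  | Bob   | 991.96 
5  | Bob   | 712.77 
6  | Bob   | 997.94 
7  | Bob   | 659.33 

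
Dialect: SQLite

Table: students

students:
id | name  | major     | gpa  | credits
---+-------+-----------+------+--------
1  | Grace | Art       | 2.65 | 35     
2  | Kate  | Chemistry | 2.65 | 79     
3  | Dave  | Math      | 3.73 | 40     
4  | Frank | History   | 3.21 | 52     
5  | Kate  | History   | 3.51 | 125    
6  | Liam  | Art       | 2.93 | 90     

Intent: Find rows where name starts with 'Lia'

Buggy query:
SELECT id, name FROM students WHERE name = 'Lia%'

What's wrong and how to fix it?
Bug: Wildcards only work with LIKE; '=' treats '%' as a literal character

Fix: Use LIKE for wildcard pattern matching

Corrected query:
SELECT id, name FROM students WHERE name LIKE 'Lia%'

Result:
id | name
---+-----
6  | Liam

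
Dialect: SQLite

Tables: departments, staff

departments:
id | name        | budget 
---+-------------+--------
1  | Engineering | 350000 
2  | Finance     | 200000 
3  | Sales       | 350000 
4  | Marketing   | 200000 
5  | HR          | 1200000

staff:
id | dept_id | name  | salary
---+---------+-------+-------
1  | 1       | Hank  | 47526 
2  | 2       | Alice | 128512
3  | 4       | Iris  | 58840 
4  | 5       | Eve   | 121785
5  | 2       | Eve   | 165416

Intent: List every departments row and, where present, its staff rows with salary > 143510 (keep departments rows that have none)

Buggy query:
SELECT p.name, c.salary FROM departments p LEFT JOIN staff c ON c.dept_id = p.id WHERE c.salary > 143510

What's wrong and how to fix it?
Bug: Filtering c.salary in WHERE discards the NULL rows produced by LEFT JOIN, turning it into an inner join

Fix: Move the right-table condition into the ON clause so unmatched parents are kept

Corrected query:
SELECT p.name, c.salary FROM departments p LEFT JOIN staff c ON c.dept_id = p.id AND c.salary > 143510

Result:
name        | salary
------------+-------
Engineering | NULL  
Finance     | 165416
Sales       | NULL  
Marketing   | NULL  
HR          | NULL  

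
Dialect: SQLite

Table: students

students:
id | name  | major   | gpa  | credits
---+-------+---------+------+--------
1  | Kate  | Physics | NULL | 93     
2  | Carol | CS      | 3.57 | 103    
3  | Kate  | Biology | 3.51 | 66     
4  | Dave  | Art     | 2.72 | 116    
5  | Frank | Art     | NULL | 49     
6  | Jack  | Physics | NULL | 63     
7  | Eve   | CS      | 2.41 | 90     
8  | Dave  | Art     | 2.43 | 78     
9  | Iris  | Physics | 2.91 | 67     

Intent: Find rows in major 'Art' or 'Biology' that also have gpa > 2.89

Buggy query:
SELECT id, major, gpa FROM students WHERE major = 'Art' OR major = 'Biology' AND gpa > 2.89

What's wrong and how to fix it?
Bug: AND binds tighter than OR, so this parses as major = 'Art' OR (major = 'Biology' AND gpa > 2.89)

Fix: Group the OR with parentheses (or use IN), then AND the threshold

Corrected query:
SELECT id, major, gpa FROM students WHERE (major = 'Art' OR major = 'Biology') AND gpa > 2.89

Result:
id | major   | gpa 
---+---------+-----
3  | Biology | 3.51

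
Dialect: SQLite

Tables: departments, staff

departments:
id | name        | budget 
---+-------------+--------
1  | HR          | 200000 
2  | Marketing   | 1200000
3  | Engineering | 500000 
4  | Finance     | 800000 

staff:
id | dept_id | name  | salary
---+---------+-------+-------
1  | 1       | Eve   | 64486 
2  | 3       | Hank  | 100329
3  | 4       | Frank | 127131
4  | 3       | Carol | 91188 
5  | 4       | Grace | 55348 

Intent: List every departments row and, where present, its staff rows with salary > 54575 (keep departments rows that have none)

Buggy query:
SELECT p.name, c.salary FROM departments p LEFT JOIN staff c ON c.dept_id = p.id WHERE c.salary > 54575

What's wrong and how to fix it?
Bug: Filtering c.salary in WHERE discards the NULL rows produced by LEFT JOIN, turning it into an inner join

Fix: Move the right-table condition into the ON clause so unmatched parents are kept

Corrected query:
SELECT p.name, c.salary FROM departments p LEFT JOIN staff c ON c.dept_id = p.id AND c.salary > 54575

Result:
name        | salary
------------+-------
HR          | 64486 
Marketing   | NULL  
Engineering | 91188 
Engineering | 100329
Finance     | 55348 
Finance     | 127131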